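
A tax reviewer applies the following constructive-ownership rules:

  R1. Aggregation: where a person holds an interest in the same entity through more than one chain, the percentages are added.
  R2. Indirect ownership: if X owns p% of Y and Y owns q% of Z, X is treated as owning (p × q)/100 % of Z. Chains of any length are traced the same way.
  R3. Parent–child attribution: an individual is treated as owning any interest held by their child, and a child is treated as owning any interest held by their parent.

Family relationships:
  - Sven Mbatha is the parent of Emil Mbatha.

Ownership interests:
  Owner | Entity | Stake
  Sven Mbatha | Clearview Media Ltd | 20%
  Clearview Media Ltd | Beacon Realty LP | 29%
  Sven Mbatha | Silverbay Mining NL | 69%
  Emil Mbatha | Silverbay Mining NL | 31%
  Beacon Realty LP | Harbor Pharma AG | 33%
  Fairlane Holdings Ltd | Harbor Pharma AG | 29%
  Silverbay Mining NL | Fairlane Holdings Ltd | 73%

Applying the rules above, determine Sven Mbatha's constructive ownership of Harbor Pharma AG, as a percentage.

23.084%

By parent–child attribution (R3), Sven Mbatha is treated as also owning Emil Mbatha's interest in Silverbay Mining NL, giving 69% + 31% = 100%.
Chain via Clearview Media Ltd → Beacon Realty LP (R2): 20% × 29% × 33% = 1.914% of Harbor Pharma AG.
Chain via Silverbay Mining NL → Fairlane Holdings Ltd (R2): 100% × 73% × 29% = 21.17% of Harbor Pharma AG.
Aggregating (R1): 1.914% + 21.17% = 23.084%.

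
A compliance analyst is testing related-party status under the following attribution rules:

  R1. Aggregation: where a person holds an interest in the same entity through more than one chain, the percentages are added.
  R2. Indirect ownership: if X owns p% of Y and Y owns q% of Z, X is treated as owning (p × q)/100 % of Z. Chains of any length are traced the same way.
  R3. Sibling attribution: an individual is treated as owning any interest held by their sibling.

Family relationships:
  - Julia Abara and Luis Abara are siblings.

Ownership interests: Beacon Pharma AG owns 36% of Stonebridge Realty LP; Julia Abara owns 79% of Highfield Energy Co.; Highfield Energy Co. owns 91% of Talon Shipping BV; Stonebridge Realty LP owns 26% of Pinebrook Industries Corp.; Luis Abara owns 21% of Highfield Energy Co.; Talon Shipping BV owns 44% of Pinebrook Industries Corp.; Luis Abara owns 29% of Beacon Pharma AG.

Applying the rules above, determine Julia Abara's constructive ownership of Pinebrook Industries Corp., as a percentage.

42.7544%

By sibling attribution (R3), Julia Abara is treated as also owning Luis Abara's interest in Highfield Energy Co, giving 79% + 21% = 100%.
By sibling attribution (R3), Julia Abara is treated as owning Luis Abara's 29% interest in Beacon Pharma AG.
Chain via Highfield Energy Co. → Talon Shipping BV (R2): 100% × 91% × 44% = 40.04% of Pinebrook Industries Corp.
Chain via Beacon Pharma AG → Stonebridge Realty LP (R2): 29% × 36% × 26% = 2.7144% of Pinebrook Industries Corp.
Aggregating (R1): 40.04% + 2.7144% = 42.7544%.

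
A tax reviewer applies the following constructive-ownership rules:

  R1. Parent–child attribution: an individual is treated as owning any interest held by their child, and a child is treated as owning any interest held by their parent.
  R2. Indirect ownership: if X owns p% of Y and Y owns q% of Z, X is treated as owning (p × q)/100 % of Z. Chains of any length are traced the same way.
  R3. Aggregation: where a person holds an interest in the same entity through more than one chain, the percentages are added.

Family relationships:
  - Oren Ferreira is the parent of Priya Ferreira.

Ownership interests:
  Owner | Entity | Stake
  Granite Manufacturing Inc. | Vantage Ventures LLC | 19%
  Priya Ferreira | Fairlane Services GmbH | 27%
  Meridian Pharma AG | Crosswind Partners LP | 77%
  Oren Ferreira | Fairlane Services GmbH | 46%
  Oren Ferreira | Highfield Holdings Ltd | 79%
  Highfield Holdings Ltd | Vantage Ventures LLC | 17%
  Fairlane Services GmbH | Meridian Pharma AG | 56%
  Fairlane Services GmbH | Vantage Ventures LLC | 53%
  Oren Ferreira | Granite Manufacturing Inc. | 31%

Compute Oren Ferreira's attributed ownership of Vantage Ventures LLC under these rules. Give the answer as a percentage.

58.01%

By parent–child attribution (R1), Oren Ferreira is treated as also owning Priya Ferreira's interest in Fairlane Services GmbH, giving 46% + 27% = 73%.
Chain via Fairlane Services GmbH (R2): 73% × 53% = 38.69% of Vantage Ventures LLC.
Chain via Highfield Holdings Ltd (R2): 79% × 17% = 13.43% of Vantage Ventures LLC.
Chain via Granite Manufacturing Inc. (R2): 31% × 19% = 5.89% of Vantage Ventures LLC.
Aggregating (R3): 38.69% + 13.43% + 5.89% = 58.01%.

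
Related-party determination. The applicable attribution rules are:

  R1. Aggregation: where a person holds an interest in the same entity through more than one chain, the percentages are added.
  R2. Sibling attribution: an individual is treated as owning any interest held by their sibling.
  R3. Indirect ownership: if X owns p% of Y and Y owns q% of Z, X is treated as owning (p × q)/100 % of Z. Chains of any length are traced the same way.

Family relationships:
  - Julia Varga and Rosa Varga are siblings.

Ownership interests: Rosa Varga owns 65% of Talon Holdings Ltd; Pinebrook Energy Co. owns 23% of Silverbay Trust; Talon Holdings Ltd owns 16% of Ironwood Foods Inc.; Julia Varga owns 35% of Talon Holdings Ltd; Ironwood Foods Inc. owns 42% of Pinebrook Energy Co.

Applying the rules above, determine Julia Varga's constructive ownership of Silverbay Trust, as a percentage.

1.5456%

By sibling attribution (R2), Julia Varga is treated as also owning Rosa Varga's interest in Talon Holdings Ltd, giving 35% + 65% = 100%.
Chain via Talon Holdings Ltd → Ironwood Foods Inc. → Pinebrook Energy Co. (R3): 100% × 16% × 42% × 23% = 1.5456% of Silverbay Trust.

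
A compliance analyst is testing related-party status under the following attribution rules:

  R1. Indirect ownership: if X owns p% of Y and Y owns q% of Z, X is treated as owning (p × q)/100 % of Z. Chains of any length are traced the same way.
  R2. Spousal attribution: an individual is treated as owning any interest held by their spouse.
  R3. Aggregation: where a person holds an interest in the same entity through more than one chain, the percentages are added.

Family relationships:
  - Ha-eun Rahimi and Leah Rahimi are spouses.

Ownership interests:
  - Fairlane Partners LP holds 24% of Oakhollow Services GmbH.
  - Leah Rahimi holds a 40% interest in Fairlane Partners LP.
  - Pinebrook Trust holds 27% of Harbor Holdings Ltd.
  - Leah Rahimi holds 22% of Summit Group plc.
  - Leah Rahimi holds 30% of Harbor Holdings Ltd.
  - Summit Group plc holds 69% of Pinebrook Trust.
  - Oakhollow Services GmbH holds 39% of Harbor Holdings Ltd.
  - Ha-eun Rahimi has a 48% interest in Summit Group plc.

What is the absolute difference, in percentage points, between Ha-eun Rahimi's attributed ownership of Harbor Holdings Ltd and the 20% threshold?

26.785

By spousal attribution (R2), Ha-eun Rahimi is treated as also owning Leah Rahimi's interest in Summit Group plc, giving 48% + 22% = 70%.
By spousal attribution (R2), Ha-eun Rahimi is treated as owning Leah Rahimi's 40% interest in Fairlane Partners LP.
By spousal attribution (R2), Ha-eun Rahimi is treated as owning Leah Rahimi's 30% interest in Harbor Holdings Ltd.
Chain via Summit Group plc → Pinebrook Trust (R1): 70% × 69% × 27% = 13.041% of Harbor Holdings Ltd.
Chain via Fairlane Partners LP → Oakhollow Services GmbH (R1): 40% × 24% × 39% = 3.744% of Harbor Holdings Ltd.
Direct interest in Harbor Holdings Ltd: 30%.
Aggregating (R3): 13.041% + 3.744% + 30% = 46.785%.
46.785% exceeds the 20% threshold by 26.785 percentage points.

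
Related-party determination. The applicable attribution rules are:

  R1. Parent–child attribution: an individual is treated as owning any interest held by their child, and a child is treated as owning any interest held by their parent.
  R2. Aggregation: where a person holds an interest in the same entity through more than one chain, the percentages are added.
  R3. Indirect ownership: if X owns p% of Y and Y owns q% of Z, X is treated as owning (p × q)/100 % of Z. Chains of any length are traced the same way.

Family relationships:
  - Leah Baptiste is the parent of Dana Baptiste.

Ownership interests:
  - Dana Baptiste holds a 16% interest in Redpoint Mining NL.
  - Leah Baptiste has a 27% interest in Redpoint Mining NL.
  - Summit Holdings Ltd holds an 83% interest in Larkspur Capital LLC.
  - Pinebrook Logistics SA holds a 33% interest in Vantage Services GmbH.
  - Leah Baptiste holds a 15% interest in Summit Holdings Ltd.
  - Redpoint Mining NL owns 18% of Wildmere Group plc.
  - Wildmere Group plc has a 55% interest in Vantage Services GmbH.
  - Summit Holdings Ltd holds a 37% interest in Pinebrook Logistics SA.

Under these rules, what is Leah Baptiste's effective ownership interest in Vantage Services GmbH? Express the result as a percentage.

By parent–child attribution (R1), Leah Baptiste is treated as also owning Dana Baptiste's interest in Redpoint Mining NL, giving 27% + 16% = 43%.
Chain via Redpoint Mining NL → Wildmere Group plc (R3): 43% × 18% × 55% = 4.257% of Vantage Services GmbH.
Chain via Summit Holdings Ltd → Pinebrook Logistics SA (R3): 15% × 37% × 33% = 1.8315% of Vantage Services GmbH.
Aggregating (R2): 4.257% + 1.8315% = 6.0885%.

6.0885%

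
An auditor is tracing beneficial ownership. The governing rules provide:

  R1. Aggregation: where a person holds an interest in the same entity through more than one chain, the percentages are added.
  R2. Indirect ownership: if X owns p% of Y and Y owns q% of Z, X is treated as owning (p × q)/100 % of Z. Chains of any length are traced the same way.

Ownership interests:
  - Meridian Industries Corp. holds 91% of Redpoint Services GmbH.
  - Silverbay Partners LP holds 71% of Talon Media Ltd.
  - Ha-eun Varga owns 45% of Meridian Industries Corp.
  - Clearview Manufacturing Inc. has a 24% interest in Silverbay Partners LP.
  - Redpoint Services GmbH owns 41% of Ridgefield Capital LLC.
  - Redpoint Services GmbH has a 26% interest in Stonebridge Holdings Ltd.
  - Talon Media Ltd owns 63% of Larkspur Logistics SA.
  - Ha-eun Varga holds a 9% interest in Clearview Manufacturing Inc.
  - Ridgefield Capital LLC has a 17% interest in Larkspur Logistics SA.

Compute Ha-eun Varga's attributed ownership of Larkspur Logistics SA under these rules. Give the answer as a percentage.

Chain via Meridian Industries Corp. → Redpoint Services GmbH → Ridgefield Capital LLC (R2): 45% × 91% × 41% × 17% = 2.854215% of Larkspur Logistics SA.
Chain via Clearview Manufacturing Inc. → Silverbay Partners LP → Talon Media Ltd (R2): 9% × 24% × 71% × 63% = 0.966168% of Larkspur Logistics SA.
Aggregating (R1): 2.854215% + 0.966168% = 3.820383%.

3.820383%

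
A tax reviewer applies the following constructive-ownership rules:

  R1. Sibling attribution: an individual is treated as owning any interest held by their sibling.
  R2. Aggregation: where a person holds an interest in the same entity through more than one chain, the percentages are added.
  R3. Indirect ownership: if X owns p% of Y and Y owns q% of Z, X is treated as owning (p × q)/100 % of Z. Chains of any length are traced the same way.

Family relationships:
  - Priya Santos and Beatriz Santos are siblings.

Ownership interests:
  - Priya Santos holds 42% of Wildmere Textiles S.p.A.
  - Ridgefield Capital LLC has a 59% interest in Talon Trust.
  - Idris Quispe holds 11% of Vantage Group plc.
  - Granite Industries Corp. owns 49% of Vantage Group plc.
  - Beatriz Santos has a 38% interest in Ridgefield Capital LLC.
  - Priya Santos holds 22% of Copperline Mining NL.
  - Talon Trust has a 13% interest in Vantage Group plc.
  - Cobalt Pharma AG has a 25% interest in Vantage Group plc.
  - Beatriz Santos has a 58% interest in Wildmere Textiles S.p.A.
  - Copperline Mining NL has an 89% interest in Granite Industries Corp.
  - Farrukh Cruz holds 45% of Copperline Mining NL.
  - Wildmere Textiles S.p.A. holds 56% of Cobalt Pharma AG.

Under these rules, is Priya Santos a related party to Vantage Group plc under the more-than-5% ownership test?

By sibling attribution (R1), Priya Santos is treated as also owning Beatriz Santos's interest in Wildmere Textiles S.p.A, giving 42% + 58% = 100%.
By sibling attribution (R1), Priya Santos is treated as owning Beatriz Santos's 38% interest in Ridgefield Capital LLC.
Chain via Wildmere Textiles S.p.A. → Cobalt Pharma AG (R3): 100% × 56% × 25% = 14% of Vantage Group plc.
Chain via Copperline Mining NL → Granite Industries Corp. (R3): 22% × 89% × 49% = 9.5942% of Vantage Group plc.
Chain via Ridgefield Capital LLC → Talon Trust (R3): 38% × 59% × 13% = 2.9146% of Vantage Group plc.
Aggregating (R2): 14% + 9.5942% + 2.9146% = 26.5088%.
26.5088% exceeds the 5% threshold, so Priya is a related party to Vantage Group plc.

Yes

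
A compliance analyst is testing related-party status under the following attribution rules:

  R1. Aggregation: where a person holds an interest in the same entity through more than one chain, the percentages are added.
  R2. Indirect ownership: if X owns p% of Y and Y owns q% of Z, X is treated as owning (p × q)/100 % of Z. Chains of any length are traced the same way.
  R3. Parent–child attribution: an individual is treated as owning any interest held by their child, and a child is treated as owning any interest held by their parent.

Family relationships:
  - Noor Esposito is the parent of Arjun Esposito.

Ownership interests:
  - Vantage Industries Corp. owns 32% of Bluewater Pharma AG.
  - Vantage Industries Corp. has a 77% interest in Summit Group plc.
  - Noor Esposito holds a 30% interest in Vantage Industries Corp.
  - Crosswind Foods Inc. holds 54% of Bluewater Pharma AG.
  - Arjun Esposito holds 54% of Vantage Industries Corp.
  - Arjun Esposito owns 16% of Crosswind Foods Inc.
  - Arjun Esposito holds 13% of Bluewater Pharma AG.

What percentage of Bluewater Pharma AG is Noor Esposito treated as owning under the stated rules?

48.52%

By parent–child attribution (R3), Noor Esposito is treated as also owning Arjun Esposito's interest in Vantage Industries Corp, giving 30% + 54% = 84%.
By parent–child attribution (R3), Noor Esposito is treated as owning Arjun Esposito's 16% interest in Crosswind Foods Inc.
By parent–child attribution (R3), Noor Esposito is treated as owning Arjun Esposito's 13% interest in Bluewater Pharma AG.
Chain via Vantage Industries Corp. (R2): 84% × 32% = 26.88% of Bluewater Pharma AG.
Chain via Crosswind Foods Inc. (R2): 16% × 54% = 8.64% of Bluewater Pharma AG.
Direct interest in Bluewater Pharma AG: 13%.
Aggregating (R1): 26.88% + 8.64% + 13% = 48.52%.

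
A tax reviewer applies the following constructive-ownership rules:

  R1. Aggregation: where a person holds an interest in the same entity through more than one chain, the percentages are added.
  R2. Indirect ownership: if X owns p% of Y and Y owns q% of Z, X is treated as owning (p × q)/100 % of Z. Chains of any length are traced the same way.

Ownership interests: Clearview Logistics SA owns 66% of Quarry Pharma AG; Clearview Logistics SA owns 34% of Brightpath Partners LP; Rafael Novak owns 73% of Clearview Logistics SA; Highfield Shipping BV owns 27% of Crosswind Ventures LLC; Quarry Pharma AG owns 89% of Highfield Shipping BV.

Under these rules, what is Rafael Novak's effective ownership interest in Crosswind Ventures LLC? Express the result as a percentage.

Chain via Clearview Logistics SA → Quarry Pharma AG → Highfield Shipping BV (R2): 73% × 66% × 89% × 27% = 11.577654% of Crosswind Ventures LLC.

11.577654%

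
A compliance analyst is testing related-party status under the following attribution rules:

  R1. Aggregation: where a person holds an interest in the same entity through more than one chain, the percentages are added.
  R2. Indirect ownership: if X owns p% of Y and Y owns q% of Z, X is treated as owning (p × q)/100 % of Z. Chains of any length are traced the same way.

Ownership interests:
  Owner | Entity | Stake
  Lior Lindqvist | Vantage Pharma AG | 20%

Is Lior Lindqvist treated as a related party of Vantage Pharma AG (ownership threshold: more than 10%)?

Direct interest in Vantage Pharma AG: 20%.
20% exceeds the 10% threshold, so Lior is a related party to Vantage Pharma AG.

Yes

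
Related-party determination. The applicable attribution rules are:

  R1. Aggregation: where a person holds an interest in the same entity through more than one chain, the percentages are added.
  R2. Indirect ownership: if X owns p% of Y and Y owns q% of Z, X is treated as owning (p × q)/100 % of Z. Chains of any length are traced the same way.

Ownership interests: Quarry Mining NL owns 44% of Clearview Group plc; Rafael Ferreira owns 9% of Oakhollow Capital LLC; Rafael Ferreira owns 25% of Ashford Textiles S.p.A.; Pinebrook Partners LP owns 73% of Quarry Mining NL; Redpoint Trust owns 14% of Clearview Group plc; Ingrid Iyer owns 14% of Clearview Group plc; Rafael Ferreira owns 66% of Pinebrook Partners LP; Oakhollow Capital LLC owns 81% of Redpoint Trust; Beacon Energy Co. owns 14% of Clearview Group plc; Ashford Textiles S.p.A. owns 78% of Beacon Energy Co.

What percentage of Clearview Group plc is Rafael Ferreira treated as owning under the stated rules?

Chain via Oakhollow Capital LLC → Redpoint Trust (R2): 9% × 81% × 14% = 1.0206% of Clearview Group plc.
Chain via Pinebrook Partners LP → Quarry Mining NL (R2): 66% × 73% × 44% = 21.1992% of Clearview Group plc.
Chain via Ashford Textiles S.p.A. → Beacon Energy Co. (R2): 25% × 78% × 14% = 2.73% of Clearview Group plc.
Aggregating (R1): 1.0206% + 21.1992% + 2.73% = 24.9498%.

24.9498%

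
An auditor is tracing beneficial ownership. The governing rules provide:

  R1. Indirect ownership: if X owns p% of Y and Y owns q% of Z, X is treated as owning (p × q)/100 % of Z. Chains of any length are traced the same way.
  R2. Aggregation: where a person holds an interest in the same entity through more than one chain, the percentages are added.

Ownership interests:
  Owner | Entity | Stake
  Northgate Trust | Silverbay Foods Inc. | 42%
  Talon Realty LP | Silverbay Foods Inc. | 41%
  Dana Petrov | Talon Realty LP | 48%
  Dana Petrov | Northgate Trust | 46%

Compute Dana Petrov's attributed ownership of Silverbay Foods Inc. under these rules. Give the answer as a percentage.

39%

Chain via Northgate Trust (R1): 46% × 42% = 19.32% of Silverbay Foods Inc.
Chain via Talon Realty LP (R1): 48% × 41% = 19.68% of Silverbay Foods Inc.
Aggregating (R2): 19.32% + 19.68% = 39%.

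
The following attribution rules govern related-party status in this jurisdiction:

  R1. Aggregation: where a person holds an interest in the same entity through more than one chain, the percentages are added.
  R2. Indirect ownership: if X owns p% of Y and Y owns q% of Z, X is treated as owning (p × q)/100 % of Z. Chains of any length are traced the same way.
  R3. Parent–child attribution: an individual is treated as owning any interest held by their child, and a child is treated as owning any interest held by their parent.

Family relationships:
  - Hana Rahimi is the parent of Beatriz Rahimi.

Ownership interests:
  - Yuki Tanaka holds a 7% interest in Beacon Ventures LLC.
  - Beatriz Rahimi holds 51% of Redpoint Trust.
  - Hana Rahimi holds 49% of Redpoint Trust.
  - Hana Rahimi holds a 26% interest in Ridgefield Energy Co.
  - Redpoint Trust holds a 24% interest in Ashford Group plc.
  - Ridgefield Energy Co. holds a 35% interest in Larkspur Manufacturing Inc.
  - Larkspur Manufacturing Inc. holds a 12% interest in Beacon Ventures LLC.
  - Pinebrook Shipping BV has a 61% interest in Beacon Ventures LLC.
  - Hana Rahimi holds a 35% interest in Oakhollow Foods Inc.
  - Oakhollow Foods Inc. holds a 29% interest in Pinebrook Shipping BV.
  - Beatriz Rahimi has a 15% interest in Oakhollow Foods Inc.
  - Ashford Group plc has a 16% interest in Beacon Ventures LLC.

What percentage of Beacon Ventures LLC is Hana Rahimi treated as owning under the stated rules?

13.777%

By parent–child attribution (R3), Hana Rahimi is treated as also owning Beatriz Rahimi's interest in Oakhollow Foods Inc, giving 35% + 15% = 50%.
By parent–child attribution (R3), Hana Rahimi is treated as also owning Beatriz Rahimi's interest in Redpoint Trust, giving 49% + 51% = 100%.
Chain via Oakhollow Foods Inc. → Pinebrook Shipping BV (R2): 50% × 29% × 61% = 8.845% of Beacon Ventures LLC.
Chain via Redpoint Trust → Ashford Group plc (R2): 100% × 24% × 16% = 3.84% of Beacon Ventures LLC.
Chain via Ridgefield Energy Co. → Larkspur Manufacturing Inc. (R2): 26% × 35% × 12% = 1.092% of Beacon Ventures LLC.
Aggregating (R1): 8.845% + 3.84% + 1.092% = 13.777%.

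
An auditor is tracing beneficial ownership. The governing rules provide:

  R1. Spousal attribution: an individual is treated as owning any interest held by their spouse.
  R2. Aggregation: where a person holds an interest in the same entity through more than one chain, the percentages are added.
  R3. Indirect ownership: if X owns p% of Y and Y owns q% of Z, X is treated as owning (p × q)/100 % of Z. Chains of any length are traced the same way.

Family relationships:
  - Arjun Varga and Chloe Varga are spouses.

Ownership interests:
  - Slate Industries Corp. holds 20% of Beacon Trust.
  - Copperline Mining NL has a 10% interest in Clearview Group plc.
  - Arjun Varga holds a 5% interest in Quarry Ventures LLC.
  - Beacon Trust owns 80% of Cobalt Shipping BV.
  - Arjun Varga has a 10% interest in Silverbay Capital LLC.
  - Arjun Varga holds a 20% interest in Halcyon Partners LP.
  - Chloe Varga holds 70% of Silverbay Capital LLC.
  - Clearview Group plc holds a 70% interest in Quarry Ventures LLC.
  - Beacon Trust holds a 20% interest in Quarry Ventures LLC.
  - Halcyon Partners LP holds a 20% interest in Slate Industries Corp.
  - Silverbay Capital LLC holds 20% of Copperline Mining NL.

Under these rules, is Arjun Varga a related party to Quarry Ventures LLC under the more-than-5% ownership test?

By spousal attribution (R1), Arjun Varga is treated as also owning Chloe Varga's interest in Silverbay Capital LLC, giving 10% + 70% = 80%.
Chain via Halcyon Partners LP → Slate Industries Corp. → Beacon Trust (R3): 20% × 20% × 20% × 20% = 0.16% of Quarry Ventures LLC.
Chain via Silverbay Capital LLC → Copperline Mining NL → Clearview Group plc (R3): 80% × 20% × 10% × 70% = 1.12% of Quarry Ventures LLC.
Direct interest in Quarry Ventures LLC: 5%.
Aggregating (R2): 0.16% + 1.12% + 5% = 6.28%.
6.28% exceeds the 5% threshold, so Arjun is a related party to Quarry Ventures LLC.

Yes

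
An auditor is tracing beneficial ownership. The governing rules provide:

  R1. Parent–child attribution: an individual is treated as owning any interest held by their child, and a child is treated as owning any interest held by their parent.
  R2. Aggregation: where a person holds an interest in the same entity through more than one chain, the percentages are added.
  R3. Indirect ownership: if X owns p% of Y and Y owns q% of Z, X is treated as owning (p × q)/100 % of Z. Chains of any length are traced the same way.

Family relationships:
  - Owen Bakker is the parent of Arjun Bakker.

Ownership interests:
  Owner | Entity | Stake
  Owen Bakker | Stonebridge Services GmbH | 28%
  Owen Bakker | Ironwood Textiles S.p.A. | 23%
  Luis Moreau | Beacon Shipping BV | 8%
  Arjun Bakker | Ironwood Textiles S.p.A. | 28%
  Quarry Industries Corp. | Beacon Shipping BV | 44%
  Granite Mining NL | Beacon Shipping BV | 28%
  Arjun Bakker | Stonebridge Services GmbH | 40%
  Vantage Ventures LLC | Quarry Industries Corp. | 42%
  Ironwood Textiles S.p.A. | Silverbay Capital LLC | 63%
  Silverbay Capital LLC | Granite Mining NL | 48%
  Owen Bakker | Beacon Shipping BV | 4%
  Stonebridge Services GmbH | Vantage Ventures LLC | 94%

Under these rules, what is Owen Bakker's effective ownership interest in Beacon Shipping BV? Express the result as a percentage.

20.130688%

By parent–child attribution (R1), Owen Bakker is treated as also owning Arjun Bakker's interest in Stonebridge Services GmbH, giving 28% + 40% = 68%.
By parent–child attribution (R1), Owen Bakker is treated as also owning Arjun Bakker's interest in Ironwood Textiles S.p.A, giving 23% + 28% = 51%.
Chain via Stonebridge Services GmbH → Vantage Ventures LLC → Quarry Industries Corp. (R3): 68% × 94% × 42% × 44% = 11.812416% of Beacon Shipping BV.
Chain via Ironwood Textiles S.p.A. → Silverbay Capital LLC → Granite Mining NL (R3): 51% × 63% × 48% × 28% = 4.318272% of Beacon Shipping BV.
Direct interest in Beacon Shipping BV: 4%.
Aggregating (R2): 11.812416% + 4.318272% + 4% = 20.130688%.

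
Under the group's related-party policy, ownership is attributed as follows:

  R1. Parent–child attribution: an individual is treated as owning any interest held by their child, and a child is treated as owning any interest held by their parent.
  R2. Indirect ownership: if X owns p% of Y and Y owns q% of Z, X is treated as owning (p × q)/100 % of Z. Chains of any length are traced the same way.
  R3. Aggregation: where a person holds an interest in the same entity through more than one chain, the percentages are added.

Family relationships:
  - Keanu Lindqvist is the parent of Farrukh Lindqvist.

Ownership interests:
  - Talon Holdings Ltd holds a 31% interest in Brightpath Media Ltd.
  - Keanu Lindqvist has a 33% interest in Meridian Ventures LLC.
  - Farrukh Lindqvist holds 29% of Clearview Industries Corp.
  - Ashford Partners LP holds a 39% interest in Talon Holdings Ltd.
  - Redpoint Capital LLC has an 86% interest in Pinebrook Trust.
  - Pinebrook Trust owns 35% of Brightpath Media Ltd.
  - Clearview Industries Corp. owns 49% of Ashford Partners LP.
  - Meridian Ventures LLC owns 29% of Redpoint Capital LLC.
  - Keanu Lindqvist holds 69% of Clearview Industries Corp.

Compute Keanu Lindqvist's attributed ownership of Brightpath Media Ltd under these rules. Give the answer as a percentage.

8.686188%

By parent–child attribution (R1), Keanu Lindqvist is treated as also owning Farrukh Lindqvist's interest in Clearview Industries Corp, giving 69% + 29% = 98%.
Chain via Meridian Ventures LLC → Redpoint Capital LLC → Pinebrook Trust (R2): 33% × 29% × 86% × 35% = 2.88057% of Brightpath Media Ltd.
Chain via Clearview Industries Corp. → Ashford Partners LP → Talon Holdings Ltd (R2): 98% × 49% × 39% × 31% = 5.805618% of Brightpath Media Ltd.
Aggregating (R3): 2.88057% + 5.805618% = 8.686188%.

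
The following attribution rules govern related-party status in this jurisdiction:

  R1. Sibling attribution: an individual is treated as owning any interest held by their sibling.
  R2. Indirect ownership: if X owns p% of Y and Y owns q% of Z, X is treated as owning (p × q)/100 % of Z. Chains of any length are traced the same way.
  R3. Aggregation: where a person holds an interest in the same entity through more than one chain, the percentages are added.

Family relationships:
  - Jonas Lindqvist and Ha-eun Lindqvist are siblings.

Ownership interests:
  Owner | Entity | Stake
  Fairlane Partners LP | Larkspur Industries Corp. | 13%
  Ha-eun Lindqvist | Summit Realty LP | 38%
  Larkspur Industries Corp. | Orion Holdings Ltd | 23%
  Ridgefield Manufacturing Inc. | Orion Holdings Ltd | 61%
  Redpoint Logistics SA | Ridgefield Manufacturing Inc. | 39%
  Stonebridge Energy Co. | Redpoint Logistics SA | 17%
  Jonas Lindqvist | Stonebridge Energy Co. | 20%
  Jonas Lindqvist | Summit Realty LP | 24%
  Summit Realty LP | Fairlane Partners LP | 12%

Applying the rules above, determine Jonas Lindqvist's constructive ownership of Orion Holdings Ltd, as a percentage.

By sibling attribution (R1), Jonas Lindqvist is treated as also owning Ha-eun Lindqvist's interest in Summit Realty LP, giving 24% + 38% = 62%.
Chain via Summit Realty LP → Fairlane Partners LP → Larkspur Industries Corp. (R2): 62% × 12% × 13% × 23% = 0.222456% of Orion Holdings Ltd.
Chain via Stonebridge Energy Co. → Redpoint Logistics SA → Ridgefield Manufacturing Inc. (R2): 20% × 17% × 39% × 61% = 0.80886% of Orion Holdings Ltd.
Aggregating (R3): 0.222456% + 0.80886% = 1.031316%.

1.031316%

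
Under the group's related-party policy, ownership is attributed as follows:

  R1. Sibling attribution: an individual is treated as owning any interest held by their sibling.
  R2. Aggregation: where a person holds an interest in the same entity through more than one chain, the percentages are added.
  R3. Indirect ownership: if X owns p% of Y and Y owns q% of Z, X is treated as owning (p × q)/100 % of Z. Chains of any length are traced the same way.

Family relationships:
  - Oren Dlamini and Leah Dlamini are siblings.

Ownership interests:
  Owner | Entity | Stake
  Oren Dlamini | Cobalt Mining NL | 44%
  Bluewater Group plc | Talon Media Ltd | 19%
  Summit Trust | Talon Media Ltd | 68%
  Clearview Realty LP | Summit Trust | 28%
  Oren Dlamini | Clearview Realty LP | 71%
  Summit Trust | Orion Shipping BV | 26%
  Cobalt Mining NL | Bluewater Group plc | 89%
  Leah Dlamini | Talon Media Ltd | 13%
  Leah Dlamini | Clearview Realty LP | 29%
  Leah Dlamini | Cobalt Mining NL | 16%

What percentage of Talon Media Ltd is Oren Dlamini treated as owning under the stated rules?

42.186%

By sibling attribution (R1), Oren Dlamini is treated as also owning Leah Dlamini's interest in Clearview Realty LP, giving 71% + 29% = 100%.
By sibling attribution (R1), Oren Dlamini is treated as also owning Leah Dlamini's interest in Cobalt Mining NL, giving 44% + 16% = 60%.
By sibling attribution (R1), Oren Dlamini is treated as owning Leah Dlamini's 13% interest in Talon Media Ltd.
Chain via Clearview Realty LP → Summit Trust (R3): 100% × 28% × 68% = 19.04% of Talon Media Ltd.
Chain via Cobalt Mining NL → Bluewater Group plc (R3): 60% × 89% × 19% = 10.146% of Talon Media Ltd.
Direct interest in Talon Media Ltd: 13%.
Aggregating (R2): 19.04% + 10.146% + 13% = 42.186%.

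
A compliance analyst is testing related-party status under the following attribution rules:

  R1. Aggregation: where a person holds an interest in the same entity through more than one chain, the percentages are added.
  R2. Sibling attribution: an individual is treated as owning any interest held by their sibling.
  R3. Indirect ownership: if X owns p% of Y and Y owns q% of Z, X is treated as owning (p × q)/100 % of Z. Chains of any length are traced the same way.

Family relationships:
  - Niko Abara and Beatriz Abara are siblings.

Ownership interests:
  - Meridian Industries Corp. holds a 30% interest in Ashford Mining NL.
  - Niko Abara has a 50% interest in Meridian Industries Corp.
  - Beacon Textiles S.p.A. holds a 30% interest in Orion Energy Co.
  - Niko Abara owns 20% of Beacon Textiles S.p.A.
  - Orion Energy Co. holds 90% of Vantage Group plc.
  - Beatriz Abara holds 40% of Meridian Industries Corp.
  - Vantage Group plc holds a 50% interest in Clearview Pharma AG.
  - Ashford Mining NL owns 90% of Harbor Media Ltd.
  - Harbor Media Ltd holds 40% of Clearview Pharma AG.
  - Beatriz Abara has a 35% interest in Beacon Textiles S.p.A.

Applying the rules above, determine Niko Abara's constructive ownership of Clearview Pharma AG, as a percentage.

17.145%

By sibling attribution (R2), Niko Abara is treated as also owning Beatriz Abara's interest in Beacon Textiles S.p.A, giving 20% + 35% = 55%.
By sibling attribution (R2), Niko Abara is treated as also owning Beatriz Abara's interest in Meridian Industries Corp, giving 50% + 40% = 90%.
Chain via Beacon Textiles S.p.A. → Orion Energy Co. → Vantage Group plc (R3): 55% × 30% × 90% × 50% = 7.425% of Clearview Pharma AG.
Chain via Meridian Industries Corp. → Ashford Mining NL → Harbor Media Ltd (R3): 90% × 30% × 90% × 40% = 9.72% of Clearview Pharma AG.
Aggregating (R1): 7.425% + 9.72% = 17.145%.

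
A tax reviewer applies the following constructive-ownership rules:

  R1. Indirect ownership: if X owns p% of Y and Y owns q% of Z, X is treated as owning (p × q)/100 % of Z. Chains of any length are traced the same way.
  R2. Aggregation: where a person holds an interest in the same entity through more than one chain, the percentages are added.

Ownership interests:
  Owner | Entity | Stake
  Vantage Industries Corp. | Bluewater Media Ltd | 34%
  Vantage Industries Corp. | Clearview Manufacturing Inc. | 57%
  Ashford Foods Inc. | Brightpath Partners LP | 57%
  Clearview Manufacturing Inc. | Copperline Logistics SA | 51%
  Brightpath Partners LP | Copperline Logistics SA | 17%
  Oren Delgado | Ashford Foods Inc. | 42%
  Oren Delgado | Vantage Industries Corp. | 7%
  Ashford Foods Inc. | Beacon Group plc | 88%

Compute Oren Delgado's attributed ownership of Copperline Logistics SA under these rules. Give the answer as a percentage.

Chain via Ashford Foods Inc. → Brightpath Partners LP (R1): 42% × 57% × 17% = 4.0698% of Copperline Logistics SA.
Chain via Vantage Industries Corp. → Clearview Manufacturing Inc. (R1): 7% × 57% × 51% = 2.0349% of Copperline Logistics SA.
Aggregating (R2): 4.0698% + 2.0349% = 6.1047%.

6.1047%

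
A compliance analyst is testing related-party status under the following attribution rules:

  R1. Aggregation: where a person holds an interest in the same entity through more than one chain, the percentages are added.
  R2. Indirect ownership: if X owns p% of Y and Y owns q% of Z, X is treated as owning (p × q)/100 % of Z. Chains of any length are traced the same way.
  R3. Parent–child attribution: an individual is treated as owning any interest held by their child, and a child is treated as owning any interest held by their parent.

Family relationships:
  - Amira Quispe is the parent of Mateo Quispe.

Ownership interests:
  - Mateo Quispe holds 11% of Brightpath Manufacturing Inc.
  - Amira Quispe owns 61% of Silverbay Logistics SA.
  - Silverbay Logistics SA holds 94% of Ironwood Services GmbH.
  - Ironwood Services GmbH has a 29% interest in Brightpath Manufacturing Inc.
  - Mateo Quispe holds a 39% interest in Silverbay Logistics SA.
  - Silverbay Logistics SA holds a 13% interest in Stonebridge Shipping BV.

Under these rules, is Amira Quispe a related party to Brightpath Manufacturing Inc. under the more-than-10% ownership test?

Yes

By parent–child attribution (R3), Amira Quispe is treated as also owning Mateo Quispe's interest in Silverbay Logistics SA, giving 61% + 39% = 100%.
By parent–child attribution (R3), Amira Quispe is treated as owning Mateo Quispe's 11% interest in Brightpath Manufacturing Inc.
Chain via Silverbay Logistics SA → Ironwood Services GmbH (R2): 100% × 94% × 29% = 27.26% of Brightpath Manufacturing Inc.
Direct interest in Brightpath Manufacturing Inc: 11%.
Aggregating (R1): 27.26% + 11% = 38.26%.
38.26% exceeds the 10% threshold, so Amira is a related party to Brightpath Manufacturing Inc.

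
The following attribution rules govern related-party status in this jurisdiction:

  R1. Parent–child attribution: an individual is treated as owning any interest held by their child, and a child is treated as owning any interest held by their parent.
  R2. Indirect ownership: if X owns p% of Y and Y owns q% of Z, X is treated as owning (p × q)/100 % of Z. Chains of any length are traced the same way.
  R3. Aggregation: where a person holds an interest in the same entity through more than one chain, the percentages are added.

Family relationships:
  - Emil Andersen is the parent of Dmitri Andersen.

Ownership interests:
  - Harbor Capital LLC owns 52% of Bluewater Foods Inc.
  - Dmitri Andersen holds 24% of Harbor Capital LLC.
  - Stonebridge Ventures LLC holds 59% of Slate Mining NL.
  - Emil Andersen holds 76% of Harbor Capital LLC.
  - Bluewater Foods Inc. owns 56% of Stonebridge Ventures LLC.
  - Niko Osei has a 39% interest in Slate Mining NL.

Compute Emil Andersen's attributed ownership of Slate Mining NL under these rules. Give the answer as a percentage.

By parent–child attribution (R1), Emil Andersen is treated as also owning Dmitri Andersen's interest in Harbor Capital LLC, giving 76% + 24% = 100%.
Chain via Harbor Capital LLC → Bluewater Foods Inc. → Stonebridge Ventures LLC (R2): 100% × 52% × 56% × 59% = 17.1808% of Slate Mining NL.

17.1808%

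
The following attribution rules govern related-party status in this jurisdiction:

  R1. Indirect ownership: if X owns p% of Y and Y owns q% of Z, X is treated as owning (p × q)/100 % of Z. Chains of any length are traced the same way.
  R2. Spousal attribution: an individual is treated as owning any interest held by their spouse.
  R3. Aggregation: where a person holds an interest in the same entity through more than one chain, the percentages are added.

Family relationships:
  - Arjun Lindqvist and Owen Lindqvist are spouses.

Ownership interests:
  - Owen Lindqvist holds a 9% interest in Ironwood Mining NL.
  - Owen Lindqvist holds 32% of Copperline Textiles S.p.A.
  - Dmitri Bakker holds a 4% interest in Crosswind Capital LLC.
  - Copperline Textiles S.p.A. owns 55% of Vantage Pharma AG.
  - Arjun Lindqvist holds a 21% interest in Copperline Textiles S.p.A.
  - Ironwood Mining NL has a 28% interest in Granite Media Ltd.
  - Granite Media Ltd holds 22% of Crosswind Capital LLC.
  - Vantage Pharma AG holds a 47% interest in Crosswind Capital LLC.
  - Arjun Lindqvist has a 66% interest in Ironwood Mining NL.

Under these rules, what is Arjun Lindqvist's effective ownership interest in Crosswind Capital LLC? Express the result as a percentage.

By spousal attribution (R2), Arjun Lindqvist is treated as also owning Owen Lindqvist's interest in Ironwood Mining NL, giving 66% + 9% = 75%.
By spousal attribution (R2), Arjun Lindqvist is treated as also owning Owen Lindqvist's interest in Copperline Textiles S.p.A, giving 21% + 32% = 53%.
Chain via Ironwood Mining NL → Granite Media Ltd (R1): 75% × 28% × 22% = 4.62% of Crosswind Capital LLC.
Chain via Copperline Textiles S.p.A. → Vantage Pharma AG (R1): 53% × 55% × 47% = 13.7005% of Crosswind Capital LLC.
Aggregating (R3): 4.62% + 13.7005% = 18.3205%.

18.3205%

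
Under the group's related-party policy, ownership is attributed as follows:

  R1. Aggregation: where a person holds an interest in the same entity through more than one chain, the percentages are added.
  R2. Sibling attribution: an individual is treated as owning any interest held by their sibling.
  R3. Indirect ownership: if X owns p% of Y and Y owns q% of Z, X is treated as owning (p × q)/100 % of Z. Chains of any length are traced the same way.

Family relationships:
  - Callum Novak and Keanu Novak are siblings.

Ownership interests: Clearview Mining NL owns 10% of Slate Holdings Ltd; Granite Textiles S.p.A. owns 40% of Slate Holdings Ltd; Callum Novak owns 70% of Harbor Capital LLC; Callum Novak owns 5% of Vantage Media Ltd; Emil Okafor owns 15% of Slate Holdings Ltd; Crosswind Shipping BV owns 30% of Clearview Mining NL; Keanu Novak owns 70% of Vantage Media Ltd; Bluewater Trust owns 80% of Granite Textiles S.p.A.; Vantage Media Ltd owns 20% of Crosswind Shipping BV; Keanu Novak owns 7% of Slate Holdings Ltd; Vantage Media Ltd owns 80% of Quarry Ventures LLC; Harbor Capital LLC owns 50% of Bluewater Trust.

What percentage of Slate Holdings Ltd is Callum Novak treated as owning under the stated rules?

18.65%

By sibling attribution (R2), Callum Novak is treated as also owning Keanu Novak's interest in Vantage Media Ltd, giving 5% + 70% = 75%.
By sibling attribution (R2), Callum Novak is treated as owning Keanu Novak's 7% interest in Slate Holdings Ltd.
Chain via Harbor Capital LLC → Bluewater Trust → Granite Textiles S.p.A. (R3): 70% × 50% × 80% × 40% = 11.2% of Slate Holdings Ltd.
Chain via Vantage Media Ltd → Crosswind Shipping BV → Clearview Mining NL (R3): 75% × 20% × 30% × 10% = 0.45% of Slate Holdings Ltd.
Direct interest in Slate Holdings Ltd: 7%.
Aggregating (R1): 11.2% + 0.45% + 7% = 18.65%.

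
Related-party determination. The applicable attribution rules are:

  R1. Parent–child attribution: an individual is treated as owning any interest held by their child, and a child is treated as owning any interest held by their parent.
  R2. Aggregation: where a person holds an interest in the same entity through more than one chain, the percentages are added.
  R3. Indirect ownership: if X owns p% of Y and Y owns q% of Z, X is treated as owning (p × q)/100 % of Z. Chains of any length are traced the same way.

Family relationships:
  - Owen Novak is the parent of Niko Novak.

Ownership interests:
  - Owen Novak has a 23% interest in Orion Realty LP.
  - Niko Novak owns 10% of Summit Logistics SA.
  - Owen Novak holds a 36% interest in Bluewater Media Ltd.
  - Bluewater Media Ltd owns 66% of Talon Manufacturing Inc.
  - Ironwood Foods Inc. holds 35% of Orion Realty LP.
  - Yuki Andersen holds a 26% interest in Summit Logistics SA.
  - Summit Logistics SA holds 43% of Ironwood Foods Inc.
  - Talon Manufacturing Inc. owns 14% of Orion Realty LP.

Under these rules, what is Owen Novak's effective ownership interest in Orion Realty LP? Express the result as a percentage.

By parent–child attribution (R1), Owen Novak is treated as owning Niko Novak's 10% interest in Summit Logistics SA.
Chain via Bluewater Media Ltd → Talon Manufacturing Inc. (R3): 36% × 66% × 14% = 3.3264% of Orion Realty LP.
Direct interest in Orion Realty LP: 23%.
Chain via Summit Logistics SA → Ironwood Foods Inc. (R3): 10% × 43% × 35% = 1.505% of Orion Realty LP.
Aggregating (R2): 3.3264% + 23% + 1.505% = 27.8314%.

27.8314%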